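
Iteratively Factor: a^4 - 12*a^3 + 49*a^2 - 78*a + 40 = (a - 5)*(a^3 - 7*a^2 + 14*a - 8) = (a - 5)*(a - 1)*(a^2 - 6*a + 8) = (a - 5)*(a - 4)*(a - 1)*(a - 2)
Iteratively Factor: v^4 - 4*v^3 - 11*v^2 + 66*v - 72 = (v - 3)*(v^3 - v^2 - 14*v + 24) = (v - 3)*(v + 4)*(v^2 - 5*v + 6) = (v - 3)*(v - 2)*(v + 4)*(v - 3)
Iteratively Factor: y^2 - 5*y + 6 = (y - 2)*(y - 3)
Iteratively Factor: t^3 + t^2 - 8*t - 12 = (t + 2)*(t^2 - t - 6) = (t + 2)^2*(t - 3)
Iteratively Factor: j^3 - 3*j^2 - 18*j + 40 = (j - 5)*(j^2 + 2*j - 8) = (j - 5)*(j - 2)*(j + 4)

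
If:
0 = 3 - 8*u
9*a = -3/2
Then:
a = -1/6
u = 3/8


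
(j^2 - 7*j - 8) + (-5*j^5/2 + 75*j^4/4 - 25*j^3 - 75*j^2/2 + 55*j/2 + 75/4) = -5*j^5/2 + 75*j^4/4 - 25*j^3 - 73*j^2/2 + 41*j/2 + 43/4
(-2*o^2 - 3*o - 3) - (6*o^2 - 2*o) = -8*o^2 - o - 3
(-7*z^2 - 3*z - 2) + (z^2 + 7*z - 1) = -6*z^2 + 4*z - 3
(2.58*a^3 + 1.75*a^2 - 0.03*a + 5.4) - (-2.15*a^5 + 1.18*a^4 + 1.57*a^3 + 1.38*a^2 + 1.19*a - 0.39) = 2.15*a^5 - 1.18*a^4 + 1.01*a^3 + 0.37*a^2 - 1.22*a + 5.79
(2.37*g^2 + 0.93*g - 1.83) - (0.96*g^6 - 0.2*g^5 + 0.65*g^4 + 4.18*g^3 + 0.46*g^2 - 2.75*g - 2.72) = -0.96*g^6 + 0.2*g^5 - 0.65*g^4 - 4.18*g^3 + 1.91*g^2 + 3.68*g + 0.89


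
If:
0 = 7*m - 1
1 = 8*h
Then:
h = 1/8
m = 1/7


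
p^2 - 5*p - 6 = (p - 6)*(p + 1)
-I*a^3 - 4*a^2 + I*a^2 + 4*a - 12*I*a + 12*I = (a - 6*I)*(a + 2*I)*(-I*a + I)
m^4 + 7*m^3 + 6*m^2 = m^2*(m + 1)*(m + 6)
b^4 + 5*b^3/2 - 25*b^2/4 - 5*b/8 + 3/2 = (b - 3/2)*(b - 1/2)*(b + 1/2)*(b + 4)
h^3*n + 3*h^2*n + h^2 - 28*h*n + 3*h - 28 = (h - 4)*(h + 7)*(h*n + 1)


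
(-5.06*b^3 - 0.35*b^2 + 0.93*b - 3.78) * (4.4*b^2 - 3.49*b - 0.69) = -22.264*b^5 + 16.1194*b^4 + 8.8049*b^3 - 19.6362*b^2 + 12.5505*b + 2.6082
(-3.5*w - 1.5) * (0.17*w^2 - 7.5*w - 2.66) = -0.595*w^3 + 25.995*w^2 + 20.56*w + 3.99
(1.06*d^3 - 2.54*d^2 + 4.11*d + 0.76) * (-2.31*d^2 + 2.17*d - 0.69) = -2.4486*d^5 + 8.1676*d^4 - 15.7373*d^3 + 8.9157*d^2 - 1.1867*d - 0.5244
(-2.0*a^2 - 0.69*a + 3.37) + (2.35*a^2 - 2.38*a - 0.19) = 0.35*a^2 - 3.07*a + 3.18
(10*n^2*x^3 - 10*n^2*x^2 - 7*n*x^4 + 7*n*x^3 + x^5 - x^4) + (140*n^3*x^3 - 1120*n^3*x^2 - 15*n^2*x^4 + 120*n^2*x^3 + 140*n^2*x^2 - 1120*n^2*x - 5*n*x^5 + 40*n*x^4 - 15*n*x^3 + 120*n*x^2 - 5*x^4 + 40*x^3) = 140*n^3*x^3 - 1120*n^3*x^2 - 15*n^2*x^4 + 130*n^2*x^3 + 130*n^2*x^2 - 1120*n^2*x - 5*n*x^5 + 33*n*x^4 - 8*n*x^3 + 120*n*x^2 + x^5 - 6*x^4 + 40*x^3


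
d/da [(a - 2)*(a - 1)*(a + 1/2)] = 3*a^2 - 5*a + 1/2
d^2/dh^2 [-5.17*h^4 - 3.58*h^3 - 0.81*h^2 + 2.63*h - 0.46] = -62.04*h^2 - 21.48*h - 1.62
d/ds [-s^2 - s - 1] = -2*s - 1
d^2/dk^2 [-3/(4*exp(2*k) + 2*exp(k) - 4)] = 3*(-2*(4*exp(k) + 1)^2*exp(k) + (8*exp(k) + 1)*(2*exp(2*k) + exp(k) - 2))*exp(k)/(2*(2*exp(2*k) + exp(k) - 2)^3)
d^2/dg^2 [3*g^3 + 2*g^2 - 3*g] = 18*g + 4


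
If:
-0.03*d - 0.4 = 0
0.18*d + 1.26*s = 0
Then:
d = -13.33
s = 1.90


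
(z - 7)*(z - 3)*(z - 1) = z^3 - 11*z^2 + 31*z - 21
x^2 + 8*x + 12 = (x + 2)*(x + 6)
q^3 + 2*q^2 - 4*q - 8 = (q - 2)*(q + 2)^2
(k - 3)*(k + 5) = k^2 + 2*k - 15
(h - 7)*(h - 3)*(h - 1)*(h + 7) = h^4 - 4*h^3 - 46*h^2 + 196*h - 147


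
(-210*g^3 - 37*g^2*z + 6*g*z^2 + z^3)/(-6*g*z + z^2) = 35*g^2/z + 12*g + z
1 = 1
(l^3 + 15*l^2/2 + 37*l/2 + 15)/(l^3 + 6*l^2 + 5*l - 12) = (l^2 + 9*l/2 + 5)/(l^2 + 3*l - 4)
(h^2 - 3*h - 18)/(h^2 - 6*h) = (h + 3)/h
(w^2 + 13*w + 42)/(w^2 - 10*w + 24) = (w^2 + 13*w + 42)/(w^2 - 10*w + 24)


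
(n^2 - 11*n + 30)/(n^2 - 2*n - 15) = (n - 6)/(n + 3)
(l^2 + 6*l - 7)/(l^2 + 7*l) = (l - 1)/l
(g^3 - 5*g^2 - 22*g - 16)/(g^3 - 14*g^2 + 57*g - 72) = (g^2 + 3*g + 2)/(g^2 - 6*g + 9)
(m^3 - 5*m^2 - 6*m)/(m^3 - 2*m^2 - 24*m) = (m + 1)/(m + 4)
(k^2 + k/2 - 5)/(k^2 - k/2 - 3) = (2*k + 5)/(2*k + 3)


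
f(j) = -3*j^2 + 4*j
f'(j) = 4 - 6*j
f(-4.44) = -76.90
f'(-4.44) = 30.64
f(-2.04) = -20.64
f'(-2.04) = 16.24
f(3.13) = -16.87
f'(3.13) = -14.78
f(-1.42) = -11.73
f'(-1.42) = 12.52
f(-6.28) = -143.44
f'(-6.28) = 41.68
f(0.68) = 1.33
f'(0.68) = -0.08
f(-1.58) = -13.81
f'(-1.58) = 13.48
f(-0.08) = -0.34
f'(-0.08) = 4.48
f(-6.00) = -132.00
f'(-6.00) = 40.00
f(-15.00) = -735.00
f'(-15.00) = 94.00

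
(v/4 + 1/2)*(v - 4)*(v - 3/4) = v^3/4 - 11*v^2/16 - 13*v/8 + 3/2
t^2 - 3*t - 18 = (t - 6)*(t + 3)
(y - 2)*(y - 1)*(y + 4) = y^3 + y^2 - 10*y + 8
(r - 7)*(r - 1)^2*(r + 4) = r^4 - 5*r^3 - 21*r^2 + 53*r - 28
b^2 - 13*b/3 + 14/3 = (b - 7/3)*(b - 2)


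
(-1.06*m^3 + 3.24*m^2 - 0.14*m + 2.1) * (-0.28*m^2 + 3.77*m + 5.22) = 0.2968*m^5 - 4.9034*m^4 + 6.7208*m^3 + 15.797*m^2 + 7.1862*m + 10.962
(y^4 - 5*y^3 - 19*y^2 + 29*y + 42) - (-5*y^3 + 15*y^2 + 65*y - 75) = y^4 - 34*y^2 - 36*y + 117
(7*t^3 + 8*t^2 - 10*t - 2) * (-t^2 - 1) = -7*t^5 - 8*t^4 + 3*t^3 - 6*t^2 + 10*t + 2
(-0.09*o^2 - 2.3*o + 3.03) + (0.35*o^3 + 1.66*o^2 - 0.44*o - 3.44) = 0.35*o^3 + 1.57*o^2 - 2.74*o - 0.41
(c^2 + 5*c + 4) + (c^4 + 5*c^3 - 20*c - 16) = c^4 + 5*c^3 + c^2 - 15*c - 12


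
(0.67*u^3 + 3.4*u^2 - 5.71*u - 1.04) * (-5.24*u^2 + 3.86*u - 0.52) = -3.5108*u^5 - 15.2298*u^4 + 42.696*u^3 - 18.359*u^2 - 1.0452*u + 0.5408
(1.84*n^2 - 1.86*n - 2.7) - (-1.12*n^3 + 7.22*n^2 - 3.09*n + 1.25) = 1.12*n^3 - 5.38*n^2 + 1.23*n - 3.95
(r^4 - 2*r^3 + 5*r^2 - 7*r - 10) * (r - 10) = r^5 - 12*r^4 + 25*r^3 - 57*r^2 + 60*r + 100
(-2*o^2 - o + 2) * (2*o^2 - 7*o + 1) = -4*o^4 + 12*o^3 + 9*o^2 - 15*o + 2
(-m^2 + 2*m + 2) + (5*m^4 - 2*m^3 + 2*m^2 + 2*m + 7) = 5*m^4 - 2*m^3 + m^2 + 4*m + 9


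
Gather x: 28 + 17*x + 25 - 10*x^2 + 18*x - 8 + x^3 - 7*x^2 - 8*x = x^3 - 17*x^2 + 27*x + 45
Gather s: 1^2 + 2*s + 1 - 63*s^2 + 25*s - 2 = -63*s^2 + 27*s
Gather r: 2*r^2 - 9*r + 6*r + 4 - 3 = 2*r^2 - 3*r + 1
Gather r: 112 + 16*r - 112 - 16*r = 0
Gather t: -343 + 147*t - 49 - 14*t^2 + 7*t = -14*t^2 + 154*t - 392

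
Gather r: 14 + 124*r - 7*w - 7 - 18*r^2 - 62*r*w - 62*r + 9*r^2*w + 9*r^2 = r^2*(9*w - 9) + r*(62 - 62*w) - 7*w + 7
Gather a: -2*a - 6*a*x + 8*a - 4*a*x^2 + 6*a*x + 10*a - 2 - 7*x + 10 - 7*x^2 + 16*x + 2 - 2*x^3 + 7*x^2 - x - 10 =a*(16 - 4*x^2) - 2*x^3 + 8*x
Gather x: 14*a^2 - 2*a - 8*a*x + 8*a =14*a^2 - 8*a*x + 6*a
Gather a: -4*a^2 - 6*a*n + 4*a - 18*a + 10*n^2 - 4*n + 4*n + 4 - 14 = -4*a^2 + a*(-6*n - 14) + 10*n^2 - 10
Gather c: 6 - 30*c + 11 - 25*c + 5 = 22 - 55*c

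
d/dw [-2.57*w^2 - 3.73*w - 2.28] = -5.14*w - 3.73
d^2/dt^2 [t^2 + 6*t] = 2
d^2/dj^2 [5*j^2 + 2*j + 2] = 10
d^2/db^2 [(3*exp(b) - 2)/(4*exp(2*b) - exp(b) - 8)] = (48*exp(4*b) - 116*exp(3*b) + 600*exp(2*b) - 282*exp(b) + 208)*exp(b)/(64*exp(6*b) - 48*exp(5*b) - 372*exp(4*b) + 191*exp(3*b) + 744*exp(2*b) - 192*exp(b) - 512)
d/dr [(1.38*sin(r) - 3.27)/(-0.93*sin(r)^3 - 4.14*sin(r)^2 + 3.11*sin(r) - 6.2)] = (2.5668*sin(r)^3 - 3.4101*sin(r)^2 - 27.0756*sin(r) + 1.6137)*cos(r)/(0.8649*sin(r)^6 + 7.7004*sin(r)^5 + 11.355*sin(r)^4 - 14.2188*sin(r)^3 + 61.0081*sin(r)^2 - 38.564*sin(r) + 38.44)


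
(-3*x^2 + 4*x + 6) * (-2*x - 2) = 6*x^3 - 2*x^2 - 20*x - 12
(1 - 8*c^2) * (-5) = 40*c^2 - 5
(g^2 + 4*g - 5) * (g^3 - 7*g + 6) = g^5 + 4*g^4 - 12*g^3 - 22*g^2 + 59*g - 30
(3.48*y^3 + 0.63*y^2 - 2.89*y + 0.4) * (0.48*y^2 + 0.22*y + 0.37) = 1.6704*y^5 + 1.068*y^4 + 0.0390000000000001*y^3 - 0.2107*y^2 - 0.9813*y + 0.148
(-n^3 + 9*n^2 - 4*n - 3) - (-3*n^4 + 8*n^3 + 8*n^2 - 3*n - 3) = 3*n^4 - 9*n^3 + n^2 - n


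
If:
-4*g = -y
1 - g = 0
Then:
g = 1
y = 4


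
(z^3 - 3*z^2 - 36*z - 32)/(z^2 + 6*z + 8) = (z^2 - 7*z - 8)/(z + 2)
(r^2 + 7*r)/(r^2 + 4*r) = (r + 7)/(r + 4)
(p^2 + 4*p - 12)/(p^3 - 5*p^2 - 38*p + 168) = (p - 2)/(p^2 - 11*p + 28)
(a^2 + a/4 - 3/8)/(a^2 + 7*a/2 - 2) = (a + 3/4)/(a + 4)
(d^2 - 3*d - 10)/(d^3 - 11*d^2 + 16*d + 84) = (d - 5)/(d^2 - 13*d + 42)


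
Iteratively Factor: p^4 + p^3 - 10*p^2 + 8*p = (p - 2)*(p^3 + 3*p^2 - 4*p) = (p - 2)*(p + 4)*(p^2 - p) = (p - 2)*(p - 1)*(p + 4)*(p)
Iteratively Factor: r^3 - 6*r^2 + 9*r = (r)*(r^2 - 6*r + 9) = r*(r - 3)*(r - 3)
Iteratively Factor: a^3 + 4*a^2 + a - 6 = (a + 2)*(a^2 + 2*a - 3) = (a + 2)*(a + 3)*(a - 1)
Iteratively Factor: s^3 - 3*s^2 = (s)*(s^2 - 3*s) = s*(s - 3)*(s)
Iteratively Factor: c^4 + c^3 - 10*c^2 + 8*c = (c)*(c^3 + c^2 - 10*c + 8) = c*(c + 4)*(c^2 - 3*c + 2) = c*(c - 2)*(c + 4)*(c - 1)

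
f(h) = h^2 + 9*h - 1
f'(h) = 2*h + 9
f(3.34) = 40.22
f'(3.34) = 15.68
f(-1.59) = -12.78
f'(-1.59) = 5.82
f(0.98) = 8.78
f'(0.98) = 10.96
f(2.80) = 32.04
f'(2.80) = 14.60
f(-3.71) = -20.63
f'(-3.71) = 1.58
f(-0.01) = -1.09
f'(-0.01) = 8.98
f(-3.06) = -19.18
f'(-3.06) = 2.88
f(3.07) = 36.05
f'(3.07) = 15.14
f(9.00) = 161.00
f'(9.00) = 27.00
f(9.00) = 161.00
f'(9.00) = 27.00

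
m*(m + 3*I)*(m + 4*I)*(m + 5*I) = m^4 + 12*I*m^3 - 47*m^2 - 60*I*m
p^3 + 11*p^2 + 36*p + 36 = (p + 2)*(p + 3)*(p + 6)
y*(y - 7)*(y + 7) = y^3 - 49*y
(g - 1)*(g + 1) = g^2 - 1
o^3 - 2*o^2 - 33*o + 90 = (o - 5)*(o - 3)*(o + 6)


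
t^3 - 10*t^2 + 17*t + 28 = (t - 7)*(t - 4)*(t + 1)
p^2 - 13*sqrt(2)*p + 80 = (p - 8*sqrt(2))*(p - 5*sqrt(2))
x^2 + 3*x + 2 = (x + 1)*(x + 2)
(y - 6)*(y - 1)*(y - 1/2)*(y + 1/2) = y^4 - 7*y^3 + 23*y^2/4 + 7*y/4 - 3/2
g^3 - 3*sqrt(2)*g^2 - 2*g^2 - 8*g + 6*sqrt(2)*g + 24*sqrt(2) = (g - 4)*(g + 2)*(g - 3*sqrt(2))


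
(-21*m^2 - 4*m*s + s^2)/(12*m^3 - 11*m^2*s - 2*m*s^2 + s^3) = (-7*m + s)/(4*m^2 - 5*m*s + s^2)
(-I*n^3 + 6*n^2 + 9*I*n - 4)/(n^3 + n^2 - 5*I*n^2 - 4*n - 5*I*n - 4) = (-I*n^3 + 6*n^2 + 9*I*n - 4)/(n^3 + n^2*(1 - 5*I) - n*(4 + 5*I) - 4)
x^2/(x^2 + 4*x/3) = 3*x/(3*x + 4)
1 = 1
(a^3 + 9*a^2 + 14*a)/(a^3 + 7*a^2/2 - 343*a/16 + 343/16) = 16*a*(a + 2)/(16*a^2 - 56*a + 49)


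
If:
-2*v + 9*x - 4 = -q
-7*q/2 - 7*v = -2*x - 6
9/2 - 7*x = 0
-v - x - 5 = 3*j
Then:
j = -2591/1176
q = 29/196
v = 379/392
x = 9/14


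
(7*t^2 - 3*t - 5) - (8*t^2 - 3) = -t^2 - 3*t - 2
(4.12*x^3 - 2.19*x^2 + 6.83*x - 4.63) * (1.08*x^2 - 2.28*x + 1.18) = 4.4496*x^5 - 11.7588*x^4 + 17.2312*x^3 - 23.157*x^2 + 18.6158*x - 5.4634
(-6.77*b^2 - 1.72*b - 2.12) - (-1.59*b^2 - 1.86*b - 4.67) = -5.18*b^2 + 0.14*b + 2.55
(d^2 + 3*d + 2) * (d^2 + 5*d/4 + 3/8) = d^4 + 17*d^3/4 + 49*d^2/8 + 29*d/8 + 3/4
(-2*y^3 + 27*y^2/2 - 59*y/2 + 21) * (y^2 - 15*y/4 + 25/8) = -2*y^5 + 21*y^4 - 691*y^3/8 + 2781*y^2/16 - 2735*y/16 + 525/8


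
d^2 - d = d*(d - 1)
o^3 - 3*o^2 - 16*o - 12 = (o - 6)*(o + 1)*(o + 2)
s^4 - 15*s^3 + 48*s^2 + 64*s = s*(s - 8)^2*(s + 1)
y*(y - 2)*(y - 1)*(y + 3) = y^4 - 7*y^2 + 6*y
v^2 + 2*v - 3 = (v - 1)*(v + 3)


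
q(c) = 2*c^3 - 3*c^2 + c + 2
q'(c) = 6*c^2 - 6*c + 1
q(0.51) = 2.00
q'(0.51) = -0.50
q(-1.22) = -7.32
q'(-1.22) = 17.25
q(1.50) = 3.50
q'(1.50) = 5.50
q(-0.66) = -0.54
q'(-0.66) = 7.57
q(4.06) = 90.46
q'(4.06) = 75.54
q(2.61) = 19.73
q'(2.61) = 26.21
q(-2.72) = -63.16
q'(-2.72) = 61.71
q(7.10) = 573.69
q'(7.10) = 260.86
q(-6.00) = -544.00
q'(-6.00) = 253.00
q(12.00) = 3038.00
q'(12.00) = 793.00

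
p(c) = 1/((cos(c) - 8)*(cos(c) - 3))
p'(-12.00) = -0.02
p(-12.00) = 0.06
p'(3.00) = 0.00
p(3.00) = 0.03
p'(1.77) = -0.02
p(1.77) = 0.04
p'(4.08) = 0.01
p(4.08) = 0.03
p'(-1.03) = 0.02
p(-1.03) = 0.05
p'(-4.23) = -0.01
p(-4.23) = 0.03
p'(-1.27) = 0.02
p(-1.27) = 0.05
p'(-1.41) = 0.02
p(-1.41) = 0.04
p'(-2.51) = 0.01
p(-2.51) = 0.03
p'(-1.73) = 0.02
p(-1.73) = 0.04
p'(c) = sin(c)/((cos(c) - 8)*(cos(c) - 3)^2) + sin(c)/((cos(c) - 8)^2*(cos(c) - 3)) = (2*cos(c) - 11)*sin(c)/((cos(c) - 8)^2*(cos(c) - 3)^2)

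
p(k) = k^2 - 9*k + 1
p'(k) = 2*k - 9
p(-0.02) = 1.18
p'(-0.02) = -9.04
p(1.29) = -8.95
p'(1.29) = -6.42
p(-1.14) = 12.56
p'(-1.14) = -11.28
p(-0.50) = 5.75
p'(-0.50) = -10.00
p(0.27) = -1.36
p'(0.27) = -8.46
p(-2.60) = 31.16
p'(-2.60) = -14.20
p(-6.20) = 95.24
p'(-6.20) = -21.40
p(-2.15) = 24.97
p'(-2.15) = -13.30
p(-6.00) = 91.00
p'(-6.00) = -21.00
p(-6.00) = 91.00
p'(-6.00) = -21.00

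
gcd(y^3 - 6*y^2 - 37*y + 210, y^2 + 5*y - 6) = y + 6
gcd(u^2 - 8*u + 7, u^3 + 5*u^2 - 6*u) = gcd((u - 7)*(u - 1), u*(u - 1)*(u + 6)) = u - 1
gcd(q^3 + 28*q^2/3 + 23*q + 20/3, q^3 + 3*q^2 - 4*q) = q + 4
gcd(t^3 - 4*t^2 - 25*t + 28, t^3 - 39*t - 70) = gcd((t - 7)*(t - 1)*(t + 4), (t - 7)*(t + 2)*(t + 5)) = t - 7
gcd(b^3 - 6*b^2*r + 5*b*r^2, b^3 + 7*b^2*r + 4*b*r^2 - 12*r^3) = -b + r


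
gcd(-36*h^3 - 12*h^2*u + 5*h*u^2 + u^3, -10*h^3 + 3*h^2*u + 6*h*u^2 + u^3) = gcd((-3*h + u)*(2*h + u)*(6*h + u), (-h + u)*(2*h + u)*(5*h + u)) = 2*h + u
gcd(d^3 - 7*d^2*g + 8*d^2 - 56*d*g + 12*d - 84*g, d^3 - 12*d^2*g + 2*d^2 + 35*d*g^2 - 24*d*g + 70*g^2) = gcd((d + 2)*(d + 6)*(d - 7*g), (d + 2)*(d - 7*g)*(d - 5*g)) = d^2 - 7*d*g + 2*d - 14*g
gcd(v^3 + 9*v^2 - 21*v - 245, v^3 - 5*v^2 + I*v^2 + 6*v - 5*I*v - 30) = v - 5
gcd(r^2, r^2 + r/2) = r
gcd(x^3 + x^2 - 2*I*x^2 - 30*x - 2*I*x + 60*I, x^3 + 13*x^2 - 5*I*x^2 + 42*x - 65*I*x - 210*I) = x + 6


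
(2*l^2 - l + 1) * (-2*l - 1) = -4*l^3 - l - 1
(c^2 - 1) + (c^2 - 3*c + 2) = 2*c^2 - 3*c + 1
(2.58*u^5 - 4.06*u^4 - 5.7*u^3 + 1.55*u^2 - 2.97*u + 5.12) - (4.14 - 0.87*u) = 2.58*u^5 - 4.06*u^4 - 5.7*u^3 + 1.55*u^2 - 2.1*u + 0.98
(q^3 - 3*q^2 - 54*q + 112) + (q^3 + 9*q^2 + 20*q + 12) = 2*q^3 + 6*q^2 - 34*q + 124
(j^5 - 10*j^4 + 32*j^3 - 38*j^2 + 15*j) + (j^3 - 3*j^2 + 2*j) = j^5 - 10*j^4 + 33*j^3 - 41*j^2 + 17*j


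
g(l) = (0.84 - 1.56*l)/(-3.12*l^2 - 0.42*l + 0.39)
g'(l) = (0.84 - 1.56*l)*(6.24*l + 0.42)/(-3.12*l^2 - 0.42*l + 0.39)^2 - 1.56/(-3.12*l^2 - 0.42*l + 0.39) = (-4.8672*l^2 + 5.2416*l - 0.2556)/(9.7344*l^4 + 2.6208*l^3 - 2.2572*l^2 - 0.3276*l + 0.1521)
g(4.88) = 0.09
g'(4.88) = -0.02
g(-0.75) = -1.91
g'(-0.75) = -6.28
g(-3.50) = -0.17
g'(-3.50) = -0.06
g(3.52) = 0.12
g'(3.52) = -0.03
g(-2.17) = -0.32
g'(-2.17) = -0.19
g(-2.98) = -0.21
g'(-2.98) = -0.09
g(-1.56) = -0.50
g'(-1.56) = -0.47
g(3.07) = 0.13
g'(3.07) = -0.03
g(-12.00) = -0.04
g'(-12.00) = -0.00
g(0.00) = 2.15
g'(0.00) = -1.68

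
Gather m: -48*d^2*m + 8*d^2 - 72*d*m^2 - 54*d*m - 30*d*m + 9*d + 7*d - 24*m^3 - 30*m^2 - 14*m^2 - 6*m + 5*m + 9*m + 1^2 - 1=8*d^2 + 16*d - 24*m^3 + m^2*(-72*d - 44) + m*(-48*d^2 - 84*d + 8)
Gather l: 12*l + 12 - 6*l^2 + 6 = -6*l^2 + 12*l + 18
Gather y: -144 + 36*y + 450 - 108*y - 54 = 252 - 72*y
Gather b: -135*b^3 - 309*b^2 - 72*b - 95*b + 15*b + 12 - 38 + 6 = -135*b^3 - 309*b^2 - 152*b - 20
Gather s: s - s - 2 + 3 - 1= 0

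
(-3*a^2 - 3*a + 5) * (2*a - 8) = -6*a^3 + 18*a^2 + 34*a - 40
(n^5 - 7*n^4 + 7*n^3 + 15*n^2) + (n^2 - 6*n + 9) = n^5 - 7*n^4 + 7*n^3 + 16*n^2 - 6*n + 9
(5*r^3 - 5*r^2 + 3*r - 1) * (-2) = -10*r^3 + 10*r^2 - 6*r + 2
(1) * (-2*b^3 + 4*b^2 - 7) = -2*b^3 + 4*b^2 - 7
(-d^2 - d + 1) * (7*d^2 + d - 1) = -7*d^4 - 8*d^3 + 7*d^2 + 2*d - 1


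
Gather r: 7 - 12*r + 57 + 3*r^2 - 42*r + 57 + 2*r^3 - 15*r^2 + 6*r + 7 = 2*r^3 - 12*r^2 - 48*r + 128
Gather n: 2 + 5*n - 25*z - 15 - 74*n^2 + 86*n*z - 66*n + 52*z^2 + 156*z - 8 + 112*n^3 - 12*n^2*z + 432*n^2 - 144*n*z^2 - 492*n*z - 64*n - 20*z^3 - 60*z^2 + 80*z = 112*n^3 + n^2*(358 - 12*z) + n*(-144*z^2 - 406*z - 125) - 20*z^3 - 8*z^2 + 211*z - 21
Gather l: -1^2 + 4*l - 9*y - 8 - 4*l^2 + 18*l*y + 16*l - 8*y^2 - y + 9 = -4*l^2 + l*(18*y + 20) - 8*y^2 - 10*y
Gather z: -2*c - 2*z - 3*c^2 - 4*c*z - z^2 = -3*c^2 - 2*c - z^2 + z*(-4*c - 2)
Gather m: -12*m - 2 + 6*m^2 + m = 6*m^2 - 11*m - 2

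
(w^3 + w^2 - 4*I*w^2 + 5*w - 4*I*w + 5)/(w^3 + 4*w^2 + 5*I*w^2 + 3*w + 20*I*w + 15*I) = (w^2 - 4*I*w + 5)/(w^2 + w*(3 + 5*I) + 15*I)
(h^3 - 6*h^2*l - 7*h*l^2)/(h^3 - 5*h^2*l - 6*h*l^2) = (h - 7*l)/(h - 6*l)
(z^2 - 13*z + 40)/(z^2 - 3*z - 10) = (z - 8)/(z + 2)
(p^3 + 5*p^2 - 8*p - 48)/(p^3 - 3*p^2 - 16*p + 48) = (p + 4)/(p - 4)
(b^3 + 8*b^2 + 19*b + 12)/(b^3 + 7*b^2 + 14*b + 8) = (b + 3)/(b + 2)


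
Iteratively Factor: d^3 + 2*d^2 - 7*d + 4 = (d - 1)*(d^2 + 3*d - 4) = (d - 1)*(d + 4)*(d - 1)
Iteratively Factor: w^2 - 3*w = (w)*(w - 3)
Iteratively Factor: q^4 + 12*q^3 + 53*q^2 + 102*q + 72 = (q + 3)*(q^3 + 9*q^2 + 26*q + 24) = (q + 3)*(q + 4)*(q^2 + 5*q + 6) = (q + 2)*(q + 3)*(q + 4)*(q + 3)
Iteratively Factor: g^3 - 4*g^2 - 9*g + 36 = (g - 4)*(g^2 - 9) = (g - 4)*(g + 3)*(g - 3)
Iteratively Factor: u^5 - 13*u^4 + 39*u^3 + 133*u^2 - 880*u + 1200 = (u - 5)*(u^4 - 8*u^3 - u^2 + 128*u - 240) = (u - 5)*(u - 3)*(u^3 - 5*u^2 - 16*u + 80) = (u - 5)*(u - 4)*(u - 3)*(u^2 - u - 20) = (u - 5)*(u - 4)*(u - 3)*(u + 4)*(u - 5)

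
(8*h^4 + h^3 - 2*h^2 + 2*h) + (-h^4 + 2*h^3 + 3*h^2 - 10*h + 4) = 7*h^4 + 3*h^3 + h^2 - 8*h + 4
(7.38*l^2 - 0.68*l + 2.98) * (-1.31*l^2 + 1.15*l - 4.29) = -9.6678*l^4 + 9.3778*l^3 - 36.346*l^2 + 6.3442*l - 12.7842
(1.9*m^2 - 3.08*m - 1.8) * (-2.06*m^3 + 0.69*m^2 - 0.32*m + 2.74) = -3.914*m^5 + 7.6558*m^4 + 0.9748*m^3 + 4.9496*m^2 - 7.8632*m - 4.932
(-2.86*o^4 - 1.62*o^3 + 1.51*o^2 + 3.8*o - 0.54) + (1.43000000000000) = -2.86*o^4 - 1.62*o^3 + 1.51*o^2 + 3.8*o + 0.89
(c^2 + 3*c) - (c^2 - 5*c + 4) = 8*c - 4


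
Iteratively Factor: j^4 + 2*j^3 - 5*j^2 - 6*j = (j)*(j^3 + 2*j^2 - 5*j - 6) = j*(j + 1)*(j^2 + j - 6) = j*(j + 1)*(j + 3)*(j - 2)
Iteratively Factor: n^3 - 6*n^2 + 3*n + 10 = (n - 5)*(n^2 - n - 2) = (n - 5)*(n - 2)*(n + 1)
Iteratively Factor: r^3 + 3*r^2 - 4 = (r - 1)*(r^2 + 4*r + 4) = (r - 1)*(r + 2)*(r + 2)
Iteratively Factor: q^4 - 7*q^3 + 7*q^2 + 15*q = (q + 1)*(q^3 - 8*q^2 + 15*q) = (q - 3)*(q + 1)*(q^2 - 5*q) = q*(q - 3)*(q + 1)*(q - 5)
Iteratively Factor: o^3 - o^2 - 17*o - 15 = (o + 3)*(o^2 - 4*o - 5) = (o - 5)*(o + 3)*(o + 1)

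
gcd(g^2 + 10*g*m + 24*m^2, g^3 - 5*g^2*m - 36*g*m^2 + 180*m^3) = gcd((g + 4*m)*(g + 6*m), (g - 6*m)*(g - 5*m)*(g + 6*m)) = g + 6*m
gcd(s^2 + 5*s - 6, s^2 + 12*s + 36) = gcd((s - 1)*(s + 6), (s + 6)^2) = s + 6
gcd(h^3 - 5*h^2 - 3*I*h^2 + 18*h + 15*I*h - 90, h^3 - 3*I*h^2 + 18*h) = h^2 - 3*I*h + 18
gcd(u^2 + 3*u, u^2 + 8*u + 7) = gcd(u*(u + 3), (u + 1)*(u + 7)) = 1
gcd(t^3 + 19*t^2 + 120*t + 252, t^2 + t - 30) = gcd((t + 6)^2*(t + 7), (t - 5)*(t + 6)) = t + 6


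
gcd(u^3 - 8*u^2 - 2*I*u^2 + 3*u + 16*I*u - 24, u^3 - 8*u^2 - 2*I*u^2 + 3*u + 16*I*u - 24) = u^3 + u^2*(-8 - 2*I) + u*(3 + 16*I) - 24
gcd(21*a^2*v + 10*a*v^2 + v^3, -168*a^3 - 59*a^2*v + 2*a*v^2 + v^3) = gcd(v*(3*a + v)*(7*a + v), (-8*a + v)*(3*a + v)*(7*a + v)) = 21*a^2 + 10*a*v + v^2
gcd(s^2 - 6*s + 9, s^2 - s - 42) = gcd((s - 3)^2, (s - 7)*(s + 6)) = 1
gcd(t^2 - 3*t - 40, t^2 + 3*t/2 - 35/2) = t + 5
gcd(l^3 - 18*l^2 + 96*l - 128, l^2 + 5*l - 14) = l - 2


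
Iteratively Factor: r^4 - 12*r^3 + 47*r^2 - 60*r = (r - 3)*(r^3 - 9*r^2 + 20*r) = (r - 5)*(r - 3)*(r^2 - 4*r) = (r - 5)*(r - 4)*(r - 3)*(r)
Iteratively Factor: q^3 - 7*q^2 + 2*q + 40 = (q - 4)*(q^2 - 3*q - 10) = (q - 5)*(q - 4)*(q + 2)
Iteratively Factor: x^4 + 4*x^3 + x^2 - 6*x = (x - 1)*(x^3 + 5*x^2 + 6*x) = (x - 1)*(x + 3)*(x^2 + 2*x) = x*(x - 1)*(x + 3)*(x + 2)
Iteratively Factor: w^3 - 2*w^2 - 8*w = (w + 2)*(w^2 - 4*w) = w*(w + 2)*(w - 4)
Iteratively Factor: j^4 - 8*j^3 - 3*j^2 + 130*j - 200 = (j - 2)*(j^3 - 6*j^2 - 15*j + 100) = (j - 5)*(j - 2)*(j^2 - j - 20) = (j - 5)*(j - 2)*(j + 4)*(j - 5)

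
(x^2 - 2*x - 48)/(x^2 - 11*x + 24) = (x + 6)/(x - 3)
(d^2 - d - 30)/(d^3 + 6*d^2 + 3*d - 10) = (d - 6)/(d^2 + d - 2)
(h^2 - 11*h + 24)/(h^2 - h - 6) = (h - 8)/(h + 2)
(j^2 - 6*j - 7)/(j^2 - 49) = (j + 1)/(j + 7)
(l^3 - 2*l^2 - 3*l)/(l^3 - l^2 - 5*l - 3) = l/(l + 1)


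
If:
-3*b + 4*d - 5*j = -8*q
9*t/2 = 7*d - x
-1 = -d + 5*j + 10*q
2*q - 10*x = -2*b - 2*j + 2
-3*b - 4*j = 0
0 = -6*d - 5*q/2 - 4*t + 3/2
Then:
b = 9008/153855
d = 3721/30771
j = -2252/51285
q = -10147/153855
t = 7226/30771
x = -6470/30771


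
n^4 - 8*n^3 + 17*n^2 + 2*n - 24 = (n - 4)*(n - 3)*(n - 2)*(n + 1)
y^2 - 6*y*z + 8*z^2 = (y - 4*z)*(y - 2*z)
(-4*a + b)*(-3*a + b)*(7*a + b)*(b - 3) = 84*a^3*b - 252*a^3 - 37*a^2*b^2 + 111*a^2*b + b^4 - 3*b^3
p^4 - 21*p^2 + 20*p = p*(p - 4)*(p - 1)*(p + 5)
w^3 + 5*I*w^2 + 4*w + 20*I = (w - 2*I)*(w + 2*I)*(w + 5*I)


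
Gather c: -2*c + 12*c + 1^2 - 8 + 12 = 10*c + 5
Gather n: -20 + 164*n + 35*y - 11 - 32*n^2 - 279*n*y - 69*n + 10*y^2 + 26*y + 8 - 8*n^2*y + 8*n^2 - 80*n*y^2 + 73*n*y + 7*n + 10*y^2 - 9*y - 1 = n^2*(-8*y - 24) + n*(-80*y^2 - 206*y + 102) + 20*y^2 + 52*y - 24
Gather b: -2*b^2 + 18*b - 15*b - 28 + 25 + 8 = -2*b^2 + 3*b + 5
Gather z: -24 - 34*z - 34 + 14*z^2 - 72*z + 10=14*z^2 - 106*z - 48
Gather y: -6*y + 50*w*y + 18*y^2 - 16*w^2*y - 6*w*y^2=y^2*(18 - 6*w) + y*(-16*w^2 + 50*w - 6)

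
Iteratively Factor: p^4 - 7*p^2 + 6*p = (p - 1)*(p^3 + p^2 - 6*p) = p*(p - 1)*(p^2 + p - 6) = p*(p - 2)*(p - 1)*(p + 3)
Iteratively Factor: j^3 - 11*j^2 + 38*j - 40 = (j - 4)*(j^2 - 7*j + 10) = (j - 4)*(j - 2)*(j - 5)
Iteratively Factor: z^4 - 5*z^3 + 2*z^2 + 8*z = (z + 1)*(z^3 - 6*z^2 + 8*z) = (z - 2)*(z + 1)*(z^2 - 4*z) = z*(z - 2)*(z + 1)*(z - 4)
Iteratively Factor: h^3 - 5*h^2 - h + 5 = (h - 5)*(h^2 - 1) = (h - 5)*(h + 1)*(h - 1)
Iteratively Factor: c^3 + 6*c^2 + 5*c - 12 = (c - 1)*(c^2 + 7*c + 12) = (c - 1)*(c + 3)*(c + 4)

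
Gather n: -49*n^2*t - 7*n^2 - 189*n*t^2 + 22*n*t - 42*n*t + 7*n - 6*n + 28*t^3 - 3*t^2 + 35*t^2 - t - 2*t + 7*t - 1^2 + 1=n^2*(-49*t - 7) + n*(-189*t^2 - 20*t + 1) + 28*t^3 + 32*t^2 + 4*t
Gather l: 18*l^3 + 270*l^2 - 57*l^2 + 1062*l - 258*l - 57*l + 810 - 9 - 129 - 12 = 18*l^3 + 213*l^2 + 747*l + 660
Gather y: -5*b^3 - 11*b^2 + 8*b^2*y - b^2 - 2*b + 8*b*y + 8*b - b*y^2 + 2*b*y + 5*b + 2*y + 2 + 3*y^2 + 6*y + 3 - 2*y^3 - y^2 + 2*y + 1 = -5*b^3 - 12*b^2 + 11*b - 2*y^3 + y^2*(2 - b) + y*(8*b^2 + 10*b + 10) + 6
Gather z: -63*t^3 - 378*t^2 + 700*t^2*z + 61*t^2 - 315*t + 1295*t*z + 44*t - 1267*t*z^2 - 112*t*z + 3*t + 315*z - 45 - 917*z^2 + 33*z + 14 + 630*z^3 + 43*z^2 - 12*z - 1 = -63*t^3 - 317*t^2 - 268*t + 630*z^3 + z^2*(-1267*t - 874) + z*(700*t^2 + 1183*t + 336) - 32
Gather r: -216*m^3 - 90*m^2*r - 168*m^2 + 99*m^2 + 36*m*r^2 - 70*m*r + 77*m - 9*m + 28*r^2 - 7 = -216*m^3 - 69*m^2 + 68*m + r^2*(36*m + 28) + r*(-90*m^2 - 70*m) - 7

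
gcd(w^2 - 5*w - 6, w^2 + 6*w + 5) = w + 1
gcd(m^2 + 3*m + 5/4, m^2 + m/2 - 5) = m + 5/2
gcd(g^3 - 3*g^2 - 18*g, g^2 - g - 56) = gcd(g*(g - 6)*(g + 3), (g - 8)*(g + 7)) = 1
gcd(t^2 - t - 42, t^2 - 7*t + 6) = 1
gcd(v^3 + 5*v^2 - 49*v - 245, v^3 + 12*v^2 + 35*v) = v^2 + 12*v + 35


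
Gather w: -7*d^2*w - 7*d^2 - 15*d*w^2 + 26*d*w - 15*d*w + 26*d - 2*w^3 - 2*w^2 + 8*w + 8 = -7*d^2 + 26*d - 2*w^3 + w^2*(-15*d - 2) + w*(-7*d^2 + 11*d + 8) + 8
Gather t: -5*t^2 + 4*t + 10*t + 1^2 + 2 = -5*t^2 + 14*t + 3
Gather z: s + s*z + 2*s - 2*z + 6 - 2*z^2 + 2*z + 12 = s*z + 3*s - 2*z^2 + 18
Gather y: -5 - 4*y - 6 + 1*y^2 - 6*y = y^2 - 10*y - 11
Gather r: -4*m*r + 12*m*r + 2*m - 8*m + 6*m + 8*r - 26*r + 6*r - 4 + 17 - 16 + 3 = r*(8*m - 12)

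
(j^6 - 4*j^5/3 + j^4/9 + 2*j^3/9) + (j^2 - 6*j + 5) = j^6 - 4*j^5/3 + j^4/9 + 2*j^3/9 + j^2 - 6*j + 5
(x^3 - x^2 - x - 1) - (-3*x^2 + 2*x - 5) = x^3 + 2*x^2 - 3*x + 4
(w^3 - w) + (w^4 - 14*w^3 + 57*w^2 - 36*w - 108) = w^4 - 13*w^3 + 57*w^2 - 37*w - 108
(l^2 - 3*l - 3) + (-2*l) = l^2 - 5*l - 3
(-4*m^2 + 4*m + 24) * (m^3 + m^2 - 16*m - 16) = -4*m^5 + 92*m^3 + 24*m^2 - 448*m - 384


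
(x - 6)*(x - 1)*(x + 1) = x^3 - 6*x^2 - x + 6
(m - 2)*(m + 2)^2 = m^3 + 2*m^2 - 4*m - 8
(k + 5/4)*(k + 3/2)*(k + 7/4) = k^3 + 9*k^2/2 + 107*k/16 + 105/32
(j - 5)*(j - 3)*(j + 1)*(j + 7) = j^4 - 42*j^2 + 64*j + 105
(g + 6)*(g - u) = g^2 - g*u + 6*g - 6*u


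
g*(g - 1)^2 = g^3 - 2*g^2 + g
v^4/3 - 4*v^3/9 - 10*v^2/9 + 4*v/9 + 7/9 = (v/3 + 1/3)*(v - 7/3)*(v - 1)*(v + 1)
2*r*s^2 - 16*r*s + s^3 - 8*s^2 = s*(2*r + s)*(s - 8)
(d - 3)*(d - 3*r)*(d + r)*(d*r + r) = d^4*r - 2*d^3*r^2 - 2*d^3*r - 3*d^2*r^3 + 4*d^2*r^2 - 3*d^2*r + 6*d*r^3 + 6*d*r^2 + 9*r^3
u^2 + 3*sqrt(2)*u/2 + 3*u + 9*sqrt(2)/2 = (u + 3)*(u + 3*sqrt(2)/2)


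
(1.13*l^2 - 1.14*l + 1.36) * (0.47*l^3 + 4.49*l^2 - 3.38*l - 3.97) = 0.5311*l^5 + 4.5379*l^4 - 8.2988*l^3 + 5.4735*l^2 - 0.0709999999999997*l - 5.3992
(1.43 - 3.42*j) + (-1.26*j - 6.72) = -4.68*j - 5.29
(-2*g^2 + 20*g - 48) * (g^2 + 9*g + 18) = -2*g^4 + 2*g^3 + 96*g^2 - 72*g - 864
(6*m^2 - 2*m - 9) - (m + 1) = 6*m^2 - 3*m - 10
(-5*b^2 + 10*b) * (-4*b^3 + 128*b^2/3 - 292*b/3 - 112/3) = 20*b^5 - 760*b^4/3 + 2740*b^3/3 - 2360*b^2/3 - 1120*b/3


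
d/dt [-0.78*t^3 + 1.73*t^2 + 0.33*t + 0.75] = -2.34*t^2 + 3.46*t + 0.33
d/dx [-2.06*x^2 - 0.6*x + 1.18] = -4.12*x - 0.6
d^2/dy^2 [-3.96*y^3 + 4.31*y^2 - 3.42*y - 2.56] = 8.62 - 23.76*y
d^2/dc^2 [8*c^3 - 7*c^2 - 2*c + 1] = 48*c - 14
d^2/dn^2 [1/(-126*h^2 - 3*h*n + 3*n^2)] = 2*(-42*h^2 - h*n + n^2 - (h - 2*n)^2)/(3*(42*h^2 + h*n - n^2)^3)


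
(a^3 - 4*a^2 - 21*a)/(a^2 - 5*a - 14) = a*(a + 3)/(a + 2)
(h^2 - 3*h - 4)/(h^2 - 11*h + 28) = (h + 1)/(h - 7)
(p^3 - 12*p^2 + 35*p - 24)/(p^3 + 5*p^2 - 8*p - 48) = (p^2 - 9*p + 8)/(p^2 + 8*p + 16)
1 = 1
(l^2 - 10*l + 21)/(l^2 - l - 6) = (l - 7)/(l + 2)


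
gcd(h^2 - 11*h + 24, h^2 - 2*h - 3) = h - 3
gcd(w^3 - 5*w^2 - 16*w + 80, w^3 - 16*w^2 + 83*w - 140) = w^2 - 9*w + 20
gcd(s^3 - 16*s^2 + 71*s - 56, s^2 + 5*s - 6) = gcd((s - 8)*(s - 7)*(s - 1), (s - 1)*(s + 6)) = s - 1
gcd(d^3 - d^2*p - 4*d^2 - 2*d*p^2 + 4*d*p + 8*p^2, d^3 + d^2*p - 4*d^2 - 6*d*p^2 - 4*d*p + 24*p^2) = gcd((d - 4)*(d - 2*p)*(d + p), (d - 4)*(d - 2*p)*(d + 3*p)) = -d^2 + 2*d*p + 4*d - 8*p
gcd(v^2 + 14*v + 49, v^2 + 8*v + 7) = v + 7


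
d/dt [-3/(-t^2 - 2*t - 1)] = 6*(-t - 1)/(t^2 + 2*t + 1)^2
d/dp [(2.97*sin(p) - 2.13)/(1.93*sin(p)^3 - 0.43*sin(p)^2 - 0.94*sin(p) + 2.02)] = (-11.4642*sin(p)^3 + 13.6098*sin(p)^2 - 1.8318*sin(p) + 3.9972)*cos(p)/(3.7249*sin(p)^6 - 1.6598*sin(p)^5 - 3.4435*sin(p)^4 + 8.6056*sin(p)^3 - 0.8536*sin(p)^2 - 3.7976*sin(p) + 4.0804)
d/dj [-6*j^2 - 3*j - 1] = -12*j - 3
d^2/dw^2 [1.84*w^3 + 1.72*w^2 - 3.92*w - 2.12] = 11.04*w + 3.44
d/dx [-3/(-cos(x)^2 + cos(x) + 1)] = 3*(2*cos(x) - 1)*sin(x)/(sin(x)^2 + cos(x))^2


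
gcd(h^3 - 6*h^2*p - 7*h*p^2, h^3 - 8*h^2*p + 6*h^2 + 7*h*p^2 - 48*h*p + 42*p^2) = -h + 7*p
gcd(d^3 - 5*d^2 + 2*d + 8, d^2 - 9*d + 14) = d - 2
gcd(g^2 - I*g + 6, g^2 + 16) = 1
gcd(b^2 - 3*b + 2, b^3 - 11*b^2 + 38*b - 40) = b - 2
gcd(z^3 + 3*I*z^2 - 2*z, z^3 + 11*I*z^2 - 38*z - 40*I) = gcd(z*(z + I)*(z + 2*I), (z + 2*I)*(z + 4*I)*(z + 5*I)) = z + 2*I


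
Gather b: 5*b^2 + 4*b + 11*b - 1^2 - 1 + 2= 5*b^2 + 15*b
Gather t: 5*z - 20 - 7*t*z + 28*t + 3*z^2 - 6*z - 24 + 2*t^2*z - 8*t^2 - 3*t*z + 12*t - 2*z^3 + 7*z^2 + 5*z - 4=t^2*(2*z - 8) + t*(40 - 10*z) - 2*z^3 + 10*z^2 + 4*z - 48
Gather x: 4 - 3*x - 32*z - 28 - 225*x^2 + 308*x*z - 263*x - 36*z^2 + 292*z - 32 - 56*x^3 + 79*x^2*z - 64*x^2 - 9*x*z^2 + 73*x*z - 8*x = -56*x^3 + x^2*(79*z - 289) + x*(-9*z^2 + 381*z - 274) - 36*z^2 + 260*z - 56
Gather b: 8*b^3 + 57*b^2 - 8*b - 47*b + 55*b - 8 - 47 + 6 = 8*b^3 + 57*b^2 - 49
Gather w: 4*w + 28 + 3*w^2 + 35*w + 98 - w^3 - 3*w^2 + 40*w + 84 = -w^3 + 79*w + 210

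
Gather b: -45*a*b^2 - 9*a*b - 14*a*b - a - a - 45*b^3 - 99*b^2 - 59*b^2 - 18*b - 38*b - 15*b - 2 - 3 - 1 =-2*a - 45*b^3 + b^2*(-45*a - 158) + b*(-23*a - 71) - 6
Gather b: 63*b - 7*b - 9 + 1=56*b - 8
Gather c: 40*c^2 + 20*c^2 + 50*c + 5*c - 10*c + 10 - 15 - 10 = 60*c^2 + 45*c - 15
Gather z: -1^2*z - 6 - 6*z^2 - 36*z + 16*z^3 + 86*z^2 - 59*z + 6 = 16*z^3 + 80*z^2 - 96*z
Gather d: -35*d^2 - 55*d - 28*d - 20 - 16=-35*d^2 - 83*d - 36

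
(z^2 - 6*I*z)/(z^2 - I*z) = (z - 6*I)/(z - I)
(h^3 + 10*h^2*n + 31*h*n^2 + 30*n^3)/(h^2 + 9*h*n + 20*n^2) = (h^2 + 5*h*n + 6*n^2)/(h + 4*n)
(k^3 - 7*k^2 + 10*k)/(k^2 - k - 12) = k*(-k^2 + 7*k - 10)/(-k^2 + k + 12)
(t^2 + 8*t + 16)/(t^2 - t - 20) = (t + 4)/(t - 5)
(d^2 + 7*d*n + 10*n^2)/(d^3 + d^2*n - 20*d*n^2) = (d + 2*n)/(d*(d - 4*n))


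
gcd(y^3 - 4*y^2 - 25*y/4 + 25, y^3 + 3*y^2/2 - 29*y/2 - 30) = y^2 - 3*y/2 - 10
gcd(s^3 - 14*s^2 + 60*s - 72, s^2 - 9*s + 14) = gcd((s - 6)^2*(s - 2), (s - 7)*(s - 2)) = s - 2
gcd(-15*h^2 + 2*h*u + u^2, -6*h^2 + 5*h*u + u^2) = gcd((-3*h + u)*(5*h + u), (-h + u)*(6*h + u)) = 1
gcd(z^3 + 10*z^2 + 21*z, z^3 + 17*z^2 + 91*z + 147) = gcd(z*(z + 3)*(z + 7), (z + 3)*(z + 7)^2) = z^2 + 10*z + 21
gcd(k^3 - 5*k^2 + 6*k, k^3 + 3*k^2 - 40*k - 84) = 1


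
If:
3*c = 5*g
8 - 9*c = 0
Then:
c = 8/9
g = 8/15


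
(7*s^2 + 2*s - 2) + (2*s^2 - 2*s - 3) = 9*s^2 - 5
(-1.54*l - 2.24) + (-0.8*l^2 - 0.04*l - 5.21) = -0.8*l^2 - 1.58*l - 7.45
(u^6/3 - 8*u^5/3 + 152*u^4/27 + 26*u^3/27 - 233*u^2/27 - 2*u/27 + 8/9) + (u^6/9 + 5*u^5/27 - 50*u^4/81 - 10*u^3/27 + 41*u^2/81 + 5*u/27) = 4*u^6/9 - 67*u^5/27 + 406*u^4/81 + 16*u^3/27 - 658*u^2/81 + u/9 + 8/9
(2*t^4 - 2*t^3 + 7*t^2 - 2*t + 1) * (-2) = -4*t^4 + 4*t^3 - 14*t^2 + 4*t - 2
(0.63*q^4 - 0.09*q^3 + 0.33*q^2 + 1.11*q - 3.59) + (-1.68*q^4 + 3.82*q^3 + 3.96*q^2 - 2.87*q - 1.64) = -1.05*q^4 + 3.73*q^3 + 4.29*q^2 - 1.76*q - 5.23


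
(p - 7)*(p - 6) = p^2 - 13*p + 42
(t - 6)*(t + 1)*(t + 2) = t^3 - 3*t^2 - 16*t - 12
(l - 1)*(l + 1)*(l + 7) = l^3 + 7*l^2 - l - 7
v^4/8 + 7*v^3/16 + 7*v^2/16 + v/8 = v*(v/4 + 1/4)*(v/2 + 1)*(v + 1/2)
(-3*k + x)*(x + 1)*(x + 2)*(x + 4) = -3*k*x^3 - 21*k*x^2 - 42*k*x - 24*k + x^4 + 7*x^3 + 14*x^2 + 8*x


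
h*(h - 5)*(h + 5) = h^3 - 25*h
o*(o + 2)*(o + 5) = o^3 + 7*o^2 + 10*o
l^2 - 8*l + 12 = (l - 6)*(l - 2)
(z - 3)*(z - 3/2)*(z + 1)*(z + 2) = z^4 - 3*z^3/2 - 7*z^2 + 9*z/2 + 9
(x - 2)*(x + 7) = x^2 + 5*x - 14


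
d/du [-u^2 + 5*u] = 5 - 2*u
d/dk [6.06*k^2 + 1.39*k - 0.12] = 12.12*k + 1.39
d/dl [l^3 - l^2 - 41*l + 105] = 3*l^2 - 2*l - 41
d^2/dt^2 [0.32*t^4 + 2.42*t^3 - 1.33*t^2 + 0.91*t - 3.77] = 3.84*t^2 + 14.52*t - 2.66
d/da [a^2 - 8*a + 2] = 2*a - 8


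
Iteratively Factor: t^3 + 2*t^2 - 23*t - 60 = (t + 4)*(t^2 - 2*t - 15) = (t + 3)*(t + 4)*(t - 5)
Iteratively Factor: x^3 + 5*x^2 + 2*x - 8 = (x - 1)*(x^2 + 6*x + 8) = (x - 1)*(x + 4)*(x + 2)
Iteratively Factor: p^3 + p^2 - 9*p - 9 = (p - 3)*(p^2 + 4*p + 3) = (p - 3)*(p + 1)*(p + 3)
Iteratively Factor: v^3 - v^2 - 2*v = (v - 2)*(v^2 + v) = (v - 2)*(v + 1)*(v)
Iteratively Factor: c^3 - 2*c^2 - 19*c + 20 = (c + 4)*(c^2 - 6*c + 5) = (c - 5)*(c + 4)*(c - 1)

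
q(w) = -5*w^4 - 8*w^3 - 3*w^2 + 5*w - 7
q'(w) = -20*w^3 - 24*w^2 - 6*w + 5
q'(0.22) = 2.31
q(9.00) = -38842.00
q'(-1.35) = 18.57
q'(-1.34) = 18.07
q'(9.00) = -16573.00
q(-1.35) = -16.14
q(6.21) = -9443.46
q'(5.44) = -3957.67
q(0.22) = -6.14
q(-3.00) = -238.00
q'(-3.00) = 347.00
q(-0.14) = -7.74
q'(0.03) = 4.80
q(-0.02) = -7.10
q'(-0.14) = 5.42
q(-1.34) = -15.96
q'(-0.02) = 5.11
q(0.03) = -6.85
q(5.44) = -5735.40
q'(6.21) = -5747.46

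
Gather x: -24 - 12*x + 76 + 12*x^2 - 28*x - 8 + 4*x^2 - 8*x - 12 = 16*x^2 - 48*x + 32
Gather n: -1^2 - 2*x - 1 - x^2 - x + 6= -x^2 - 3*x + 4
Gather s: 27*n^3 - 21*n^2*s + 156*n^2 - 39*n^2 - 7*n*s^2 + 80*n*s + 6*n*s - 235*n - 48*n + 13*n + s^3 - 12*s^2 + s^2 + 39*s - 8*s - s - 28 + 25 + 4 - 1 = 27*n^3 + 117*n^2 - 270*n + s^3 + s^2*(-7*n - 11) + s*(-21*n^2 + 86*n + 30)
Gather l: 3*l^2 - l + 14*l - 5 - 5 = 3*l^2 + 13*l - 10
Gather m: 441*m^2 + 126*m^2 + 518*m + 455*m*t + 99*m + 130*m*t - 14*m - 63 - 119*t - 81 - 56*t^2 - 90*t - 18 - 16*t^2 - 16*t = 567*m^2 + m*(585*t + 603) - 72*t^2 - 225*t - 162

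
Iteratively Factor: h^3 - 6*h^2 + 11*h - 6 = (h - 1)*(h^2 - 5*h + 6) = (h - 3)*(h - 1)*(h - 2)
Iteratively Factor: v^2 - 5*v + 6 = (v - 3)*(v - 2)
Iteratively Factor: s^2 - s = (s - 1)*(s)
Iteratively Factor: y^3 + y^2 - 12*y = (y)*(y^2 + y - 12) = y*(y + 4)*(y - 3)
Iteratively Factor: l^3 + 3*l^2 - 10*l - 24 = (l - 3)*(l^2 + 6*l + 8) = (l - 3)*(l + 2)*(l + 4)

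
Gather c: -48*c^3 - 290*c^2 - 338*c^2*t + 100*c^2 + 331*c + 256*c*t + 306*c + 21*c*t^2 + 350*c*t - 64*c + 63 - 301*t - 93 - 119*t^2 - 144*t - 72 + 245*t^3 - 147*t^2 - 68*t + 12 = -48*c^3 + c^2*(-338*t - 190) + c*(21*t^2 + 606*t + 573) + 245*t^3 - 266*t^2 - 513*t - 90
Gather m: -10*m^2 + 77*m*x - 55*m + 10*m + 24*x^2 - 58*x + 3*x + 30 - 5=-10*m^2 + m*(77*x - 45) + 24*x^2 - 55*x + 25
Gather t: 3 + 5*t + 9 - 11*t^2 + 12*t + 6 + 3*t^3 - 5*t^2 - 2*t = 3*t^3 - 16*t^2 + 15*t + 18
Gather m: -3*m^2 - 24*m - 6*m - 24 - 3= -3*m^2 - 30*m - 27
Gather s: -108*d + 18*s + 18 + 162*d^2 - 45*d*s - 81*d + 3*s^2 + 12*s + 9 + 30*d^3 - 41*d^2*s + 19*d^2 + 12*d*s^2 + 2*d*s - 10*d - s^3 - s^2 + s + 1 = 30*d^3 + 181*d^2 - 199*d - s^3 + s^2*(12*d + 2) + s*(-41*d^2 - 43*d + 31) + 28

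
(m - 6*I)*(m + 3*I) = m^2 - 3*I*m + 18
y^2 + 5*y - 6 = (y - 1)*(y + 6)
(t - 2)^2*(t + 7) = t^3 + 3*t^2 - 24*t + 28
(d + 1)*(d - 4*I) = d^2 + d - 4*I*d - 4*I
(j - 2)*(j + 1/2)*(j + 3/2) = j^3 - 13*j/4 - 3/2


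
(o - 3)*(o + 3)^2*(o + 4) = o^4 + 7*o^3 + 3*o^2 - 63*o - 108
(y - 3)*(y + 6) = y^2 + 3*y - 18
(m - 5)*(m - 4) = m^2 - 9*m + 20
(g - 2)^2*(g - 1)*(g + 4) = g^4 - g^3 - 12*g^2 + 28*g - 16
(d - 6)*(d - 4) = d^2 - 10*d + 24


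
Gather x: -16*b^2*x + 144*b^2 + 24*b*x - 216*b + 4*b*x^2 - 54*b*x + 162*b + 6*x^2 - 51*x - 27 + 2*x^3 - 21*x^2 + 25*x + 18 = 144*b^2 - 54*b + 2*x^3 + x^2*(4*b - 15) + x*(-16*b^2 - 30*b - 26) - 9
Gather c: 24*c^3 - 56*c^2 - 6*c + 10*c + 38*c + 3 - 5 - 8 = 24*c^3 - 56*c^2 + 42*c - 10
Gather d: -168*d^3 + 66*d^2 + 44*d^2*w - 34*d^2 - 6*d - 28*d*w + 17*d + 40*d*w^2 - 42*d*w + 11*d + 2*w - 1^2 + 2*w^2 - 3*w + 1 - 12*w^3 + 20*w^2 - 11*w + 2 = -168*d^3 + d^2*(44*w + 32) + d*(40*w^2 - 70*w + 22) - 12*w^3 + 22*w^2 - 12*w + 2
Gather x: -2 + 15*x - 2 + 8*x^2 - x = 8*x^2 + 14*x - 4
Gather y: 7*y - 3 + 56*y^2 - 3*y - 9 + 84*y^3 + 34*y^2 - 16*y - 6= 84*y^3 + 90*y^2 - 12*y - 18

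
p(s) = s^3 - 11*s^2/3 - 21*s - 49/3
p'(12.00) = 323.00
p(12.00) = 931.67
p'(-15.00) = 764.00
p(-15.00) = -3901.33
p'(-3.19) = 32.92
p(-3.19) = -19.12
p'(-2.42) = 14.32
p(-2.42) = -1.16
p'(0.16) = -22.10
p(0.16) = -19.78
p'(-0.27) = -18.80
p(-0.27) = -10.95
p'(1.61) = -25.03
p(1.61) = -55.47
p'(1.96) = -23.85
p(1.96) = -64.05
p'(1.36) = -25.42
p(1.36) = -49.16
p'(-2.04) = 6.44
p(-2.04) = 2.76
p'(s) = 3*s^2 - 22*s/3 - 21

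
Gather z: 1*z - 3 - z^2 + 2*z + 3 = -z^2 + 3*z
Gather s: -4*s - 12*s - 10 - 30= -16*s - 40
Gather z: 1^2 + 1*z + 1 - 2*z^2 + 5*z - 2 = -2*z^2 + 6*z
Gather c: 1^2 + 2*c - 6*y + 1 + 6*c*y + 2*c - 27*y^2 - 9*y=c*(6*y + 4) - 27*y^2 - 15*y + 2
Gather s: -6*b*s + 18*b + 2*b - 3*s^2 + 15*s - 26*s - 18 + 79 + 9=20*b - 3*s^2 + s*(-6*b - 11) + 70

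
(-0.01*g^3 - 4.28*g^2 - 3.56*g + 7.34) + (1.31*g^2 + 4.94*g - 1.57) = -0.01*g^3 - 2.97*g^2 + 1.38*g + 5.77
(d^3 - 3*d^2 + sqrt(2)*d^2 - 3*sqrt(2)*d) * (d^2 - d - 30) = d^5 - 4*d^4 + sqrt(2)*d^4 - 27*d^3 - 4*sqrt(2)*d^3 - 27*sqrt(2)*d^2 + 90*d^2 + 90*sqrt(2)*d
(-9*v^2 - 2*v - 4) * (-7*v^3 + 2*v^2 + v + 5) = 63*v^5 - 4*v^4 + 15*v^3 - 55*v^2 - 14*v - 20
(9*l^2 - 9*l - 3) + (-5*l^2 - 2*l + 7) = 4*l^2 - 11*l + 4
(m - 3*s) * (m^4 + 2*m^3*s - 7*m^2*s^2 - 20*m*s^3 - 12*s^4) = m^5 - m^4*s - 13*m^3*s^2 + m^2*s^3 + 48*m*s^4 + 36*s^5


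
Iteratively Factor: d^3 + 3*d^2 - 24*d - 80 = (d + 4)*(d^2 - d - 20) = (d + 4)^2*(d - 5)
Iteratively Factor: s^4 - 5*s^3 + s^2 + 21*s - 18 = (s + 2)*(s^3 - 7*s^2 + 15*s - 9) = (s - 3)*(s + 2)*(s^2 - 4*s + 3) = (s - 3)*(s - 1)*(s + 2)*(s - 3)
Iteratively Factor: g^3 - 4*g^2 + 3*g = (g)*(g^2 - 4*g + 3) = g*(g - 1)*(g - 3)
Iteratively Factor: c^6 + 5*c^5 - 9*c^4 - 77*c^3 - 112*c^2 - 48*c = (c + 1)*(c^5 + 4*c^4 - 13*c^3 - 64*c^2 - 48*c) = (c - 4)*(c + 1)*(c^4 + 8*c^3 + 19*c^2 + 12*c) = (c - 4)*(c + 1)*(c + 4)*(c^3 + 4*c^2 + 3*c) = c*(c - 4)*(c + 1)*(c + 4)*(c^2 + 4*c + 3) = c*(c - 4)*(c + 1)*(c + 3)*(c + 4)*(c + 1)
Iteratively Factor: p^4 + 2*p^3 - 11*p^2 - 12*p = (p - 3)*(p^3 + 5*p^2 + 4*p) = p*(p - 3)*(p^2 + 5*p + 4) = p*(p - 3)*(p + 4)*(p + 1)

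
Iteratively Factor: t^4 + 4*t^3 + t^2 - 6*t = (t)*(t^3 + 4*t^2 + t - 6) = t*(t + 3)*(t^2 + t - 2) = t*(t + 2)*(t + 3)*(t - 1)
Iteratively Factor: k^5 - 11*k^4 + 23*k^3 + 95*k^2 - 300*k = (k - 4)*(k^4 - 7*k^3 - 5*k^2 + 75*k) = (k - 5)*(k - 4)*(k^3 - 2*k^2 - 15*k) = k*(k - 5)*(k - 4)*(k^2 - 2*k - 15) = k*(k - 5)^2*(k - 4)*(k + 3)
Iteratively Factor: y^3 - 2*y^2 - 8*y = (y)*(y^2 - 2*y - 8) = y*(y - 4)*(y + 2)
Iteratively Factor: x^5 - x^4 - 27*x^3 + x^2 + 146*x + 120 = (x + 2)*(x^4 - 3*x^3 - 21*x^2 + 43*x + 60) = (x + 1)*(x + 2)*(x^3 - 4*x^2 - 17*x + 60) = (x - 3)*(x + 1)*(x + 2)*(x^2 - x - 20) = (x - 5)*(x - 3)*(x + 1)*(x + 2)*(x + 4)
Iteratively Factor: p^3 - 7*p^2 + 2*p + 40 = (p + 2)*(p^2 - 9*p + 20) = (p - 5)*(p + 2)*(p - 4)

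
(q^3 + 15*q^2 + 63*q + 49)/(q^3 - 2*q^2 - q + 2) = (q^2 + 14*q + 49)/(q^2 - 3*q + 2)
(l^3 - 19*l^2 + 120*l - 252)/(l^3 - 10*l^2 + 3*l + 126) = (l - 6)/(l + 3)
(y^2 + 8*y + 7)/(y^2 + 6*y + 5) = (y + 7)/(y + 5)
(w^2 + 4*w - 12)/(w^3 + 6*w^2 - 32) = (w + 6)/(w^2 + 8*w + 16)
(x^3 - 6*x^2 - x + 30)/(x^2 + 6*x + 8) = (x^2 - 8*x + 15)/(x + 4)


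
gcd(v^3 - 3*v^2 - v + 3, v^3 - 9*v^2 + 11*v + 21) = v^2 - 2*v - 3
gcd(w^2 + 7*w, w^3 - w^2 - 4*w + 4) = 1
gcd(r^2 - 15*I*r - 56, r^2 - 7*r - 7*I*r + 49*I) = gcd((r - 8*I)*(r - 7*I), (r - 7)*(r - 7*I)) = r - 7*I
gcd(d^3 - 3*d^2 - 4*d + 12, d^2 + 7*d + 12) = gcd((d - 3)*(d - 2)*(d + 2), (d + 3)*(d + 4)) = 1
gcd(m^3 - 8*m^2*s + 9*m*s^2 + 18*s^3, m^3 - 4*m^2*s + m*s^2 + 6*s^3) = -m^2 + 2*m*s + 3*s^2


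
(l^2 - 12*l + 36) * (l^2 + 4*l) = l^4 - 8*l^3 - 12*l^2 + 144*l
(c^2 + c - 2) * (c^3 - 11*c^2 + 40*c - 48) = c^5 - 10*c^4 + 27*c^3 + 14*c^2 - 128*c + 96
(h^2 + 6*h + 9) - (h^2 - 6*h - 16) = 12*h + 25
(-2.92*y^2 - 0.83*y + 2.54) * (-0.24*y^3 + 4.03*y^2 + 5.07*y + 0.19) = 0.7008*y^5 - 11.5684*y^4 - 18.7589*y^3 + 5.4733*y^2 + 12.7201*y + 0.4826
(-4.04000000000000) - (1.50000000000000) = -5.54000000000000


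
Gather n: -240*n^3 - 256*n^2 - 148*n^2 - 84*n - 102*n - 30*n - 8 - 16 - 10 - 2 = -240*n^3 - 404*n^2 - 216*n - 36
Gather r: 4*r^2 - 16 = 4*r^2 - 16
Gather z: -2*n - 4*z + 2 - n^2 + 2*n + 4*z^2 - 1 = -n^2 + 4*z^2 - 4*z + 1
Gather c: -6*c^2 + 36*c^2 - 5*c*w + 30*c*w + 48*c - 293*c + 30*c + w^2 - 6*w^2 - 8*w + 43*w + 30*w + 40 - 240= 30*c^2 + c*(25*w - 215) - 5*w^2 + 65*w - 200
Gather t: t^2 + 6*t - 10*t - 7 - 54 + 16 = t^2 - 4*t - 45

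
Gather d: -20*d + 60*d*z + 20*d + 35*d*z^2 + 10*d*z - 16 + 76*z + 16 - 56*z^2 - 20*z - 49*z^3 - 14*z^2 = d*(35*z^2 + 70*z) - 49*z^3 - 70*z^2 + 56*z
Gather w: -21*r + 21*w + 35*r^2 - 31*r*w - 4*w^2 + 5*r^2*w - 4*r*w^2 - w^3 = 35*r^2 - 21*r - w^3 + w^2*(-4*r - 4) + w*(5*r^2 - 31*r + 21)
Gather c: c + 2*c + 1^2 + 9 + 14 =3*c + 24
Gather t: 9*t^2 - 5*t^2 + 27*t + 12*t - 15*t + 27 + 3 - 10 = 4*t^2 + 24*t + 20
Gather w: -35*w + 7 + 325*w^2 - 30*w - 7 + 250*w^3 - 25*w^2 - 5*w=250*w^3 + 300*w^2 - 70*w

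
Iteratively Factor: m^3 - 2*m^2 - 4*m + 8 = (m - 2)*(m^2 - 4) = (m - 2)*(m + 2)*(m - 2)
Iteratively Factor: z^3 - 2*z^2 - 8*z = (z)*(z^2 - 2*z - 8) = z*(z - 4)*(z + 2)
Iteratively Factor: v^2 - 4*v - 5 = (v + 1)*(v - 5)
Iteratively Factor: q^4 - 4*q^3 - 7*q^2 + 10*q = (q)*(q^3 - 4*q^2 - 7*q + 10) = q*(q - 1)*(q^2 - 3*q - 10) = q*(q - 5)*(q - 1)*(q + 2)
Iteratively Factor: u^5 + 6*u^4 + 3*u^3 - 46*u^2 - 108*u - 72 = (u + 2)*(u^4 + 4*u^3 - 5*u^2 - 36*u - 36) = (u + 2)*(u + 3)*(u^3 + u^2 - 8*u - 12) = (u - 3)*(u + 2)*(u + 3)*(u^2 + 4*u + 4) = (u - 3)*(u + 2)^2*(u + 3)*(u + 2)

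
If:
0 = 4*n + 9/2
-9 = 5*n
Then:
No Solution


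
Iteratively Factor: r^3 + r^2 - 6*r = (r)*(r^2 + r - 6) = r*(r + 3)*(r - 2)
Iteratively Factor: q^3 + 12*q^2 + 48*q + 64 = (q + 4)*(q^2 + 8*q + 16) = (q + 4)^2*(q + 4)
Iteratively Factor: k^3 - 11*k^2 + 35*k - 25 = (k - 5)*(k^2 - 6*k + 5) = (k - 5)*(k - 1)*(k - 5)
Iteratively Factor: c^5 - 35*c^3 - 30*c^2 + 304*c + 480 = (c - 4)*(c^4 + 4*c^3 - 19*c^2 - 106*c - 120) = (c - 5)*(c - 4)*(c^3 + 9*c^2 + 26*c + 24) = (c - 5)*(c - 4)*(c + 4)*(c^2 + 5*c + 6) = (c - 5)*(c - 4)*(c + 2)*(c + 4)*(c + 3)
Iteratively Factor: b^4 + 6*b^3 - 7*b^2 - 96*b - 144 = (b + 3)*(b^3 + 3*b^2 - 16*b - 48) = (b - 4)*(b + 3)*(b^2 + 7*b + 12) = (b - 4)*(b + 3)^2*(b + 4)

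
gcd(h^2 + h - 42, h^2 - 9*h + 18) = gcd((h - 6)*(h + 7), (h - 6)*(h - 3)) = h - 6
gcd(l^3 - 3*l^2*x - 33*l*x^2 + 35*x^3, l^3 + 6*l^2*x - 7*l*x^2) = -l + x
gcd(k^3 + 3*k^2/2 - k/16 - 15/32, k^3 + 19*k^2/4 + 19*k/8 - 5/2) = k^2 + 3*k/4 - 5/8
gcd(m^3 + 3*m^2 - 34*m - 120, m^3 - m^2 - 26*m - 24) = m^2 - 2*m - 24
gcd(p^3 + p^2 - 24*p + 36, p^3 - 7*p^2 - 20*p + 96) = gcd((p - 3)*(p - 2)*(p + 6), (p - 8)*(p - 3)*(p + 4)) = p - 3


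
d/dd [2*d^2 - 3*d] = 4*d - 3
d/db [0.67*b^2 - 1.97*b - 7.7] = 1.34*b - 1.97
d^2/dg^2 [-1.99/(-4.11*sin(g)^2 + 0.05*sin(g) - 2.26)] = (-134.461116*sin(g)^4 + 1.226835*sin(g)^3 + 275.623955*sin(g)^2 - 2.67854*sin(g) - 36.958678)/(4.11*sin(g)^2 - 0.05*sin(g) + 2.26)^3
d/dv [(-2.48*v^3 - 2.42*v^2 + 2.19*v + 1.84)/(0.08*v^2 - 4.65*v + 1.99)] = (-0.1984*v^4 + 23.064*v^3 - 3.7278*v^2 - 9.926*v + 12.9141)/(0.0064*v^4 - 0.744*v^3 + 21.9409*v^2 - 18.507*v + 3.9601)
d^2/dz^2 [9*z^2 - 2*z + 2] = 18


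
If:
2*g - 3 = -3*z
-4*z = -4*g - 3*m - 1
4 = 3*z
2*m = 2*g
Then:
No Solution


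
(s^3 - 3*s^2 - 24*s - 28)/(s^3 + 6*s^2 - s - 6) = (s^3 - 3*s^2 - 24*s - 28)/(s^3 + 6*s^2 - s - 6)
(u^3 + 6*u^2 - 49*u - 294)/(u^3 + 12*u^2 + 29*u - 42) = (u - 7)/(u - 1)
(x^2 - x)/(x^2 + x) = (x - 1)/(x + 1)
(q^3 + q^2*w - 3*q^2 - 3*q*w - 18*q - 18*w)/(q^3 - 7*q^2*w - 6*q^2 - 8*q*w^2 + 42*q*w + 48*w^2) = (q + 3)/(q - 8*w)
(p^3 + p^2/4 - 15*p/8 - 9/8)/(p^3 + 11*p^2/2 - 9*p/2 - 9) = (p + 3/4)/(p + 6)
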